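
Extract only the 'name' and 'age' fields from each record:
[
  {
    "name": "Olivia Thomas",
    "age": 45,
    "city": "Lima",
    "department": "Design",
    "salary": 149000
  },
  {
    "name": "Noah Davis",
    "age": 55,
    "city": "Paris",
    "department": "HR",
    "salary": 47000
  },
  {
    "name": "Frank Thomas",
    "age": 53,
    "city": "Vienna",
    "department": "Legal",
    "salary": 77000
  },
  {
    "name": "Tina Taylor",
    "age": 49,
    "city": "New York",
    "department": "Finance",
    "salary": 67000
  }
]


Original: 4 records with fields: name, age, city, department, salary
Keep: ['name', 'age']
Drop: ['city', 'department', 'salary']
Result: 4 records, 2 fields each

[
  {
    "name": "Olivia Thomas",
    "age": 45
  },
  {
    "name": "Noah Davis",
    "age": 55
  },
  {
    "name": "Frank Thomas",
    "age": 53
  },
  {
    "name": "Tina Taylor",
    "age": 49
  }
]


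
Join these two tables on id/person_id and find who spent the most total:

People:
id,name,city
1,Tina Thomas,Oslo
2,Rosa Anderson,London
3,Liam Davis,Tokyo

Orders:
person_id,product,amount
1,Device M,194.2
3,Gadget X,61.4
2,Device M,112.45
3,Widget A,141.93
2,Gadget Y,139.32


Join on: people.id = orders.person_id

Joined rows:
  Tina Thomas (Oslo) bought Device M for $194.2
  Liam Davis (Tokyo) bought Gadget X for $61.4
  Rosa Anderson (London) bought Device M for $112.45
  Liam Davis (Tokyo) bought Widget A for $141.93
  Rosa Anderson (London) bought Gadget Y for $139.32

Total per person:
  Rosa Anderson: $251.77
  Liam Davis: $203.33
  Tina Thomas: $194.20

Top spender: Rosa Anderson ($251.77)

Rosa Anderson ($251.77)


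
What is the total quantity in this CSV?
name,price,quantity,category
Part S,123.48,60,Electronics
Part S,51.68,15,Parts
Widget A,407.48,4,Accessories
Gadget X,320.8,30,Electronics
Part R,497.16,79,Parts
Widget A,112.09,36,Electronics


Computing total quantity:
Values: [60, 15, 4, 30, 79, 36]
Sum = 224

224


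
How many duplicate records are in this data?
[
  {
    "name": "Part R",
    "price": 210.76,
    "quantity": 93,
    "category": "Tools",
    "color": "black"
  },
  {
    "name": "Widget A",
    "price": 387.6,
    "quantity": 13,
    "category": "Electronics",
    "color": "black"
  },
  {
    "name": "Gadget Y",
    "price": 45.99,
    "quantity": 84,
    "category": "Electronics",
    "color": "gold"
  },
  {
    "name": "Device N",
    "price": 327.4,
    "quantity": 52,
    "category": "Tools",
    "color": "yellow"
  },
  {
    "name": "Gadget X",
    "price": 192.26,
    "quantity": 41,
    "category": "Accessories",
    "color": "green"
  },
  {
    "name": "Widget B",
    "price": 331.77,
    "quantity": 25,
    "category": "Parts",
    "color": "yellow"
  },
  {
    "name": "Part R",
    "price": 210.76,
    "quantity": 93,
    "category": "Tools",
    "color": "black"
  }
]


Checking 7 records for duplicates:

  Row 1: Part R ($210.76, qty 93)
  Row 2: Widget A ($387.6, qty 13)
  Row 3: Gadget Y ($45.99, qty 84)
  Row 4: Device N ($327.4, qty 52)
  Row 5: Gadget X ($192.26, qty 41)
  Row 6: Widget B ($331.77, qty 25)
  Row 7: Part R ($210.76, qty 93) <-- DUPLICATE

Duplicates found: 1
Unique records: 6

1 duplicates, 6 unique


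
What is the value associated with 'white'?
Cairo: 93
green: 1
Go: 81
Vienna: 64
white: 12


Looking up key 'white'
Value: 12

12


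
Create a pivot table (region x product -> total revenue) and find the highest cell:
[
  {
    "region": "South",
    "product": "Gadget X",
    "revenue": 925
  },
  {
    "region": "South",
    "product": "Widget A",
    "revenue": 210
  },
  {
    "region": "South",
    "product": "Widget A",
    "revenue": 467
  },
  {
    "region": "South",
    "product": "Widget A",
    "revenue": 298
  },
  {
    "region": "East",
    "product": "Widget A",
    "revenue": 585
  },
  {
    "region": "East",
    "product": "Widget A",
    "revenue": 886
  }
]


Pivot: region (rows) x product (columns) -> total revenue

     Gadget X      Widget A    
East             0          1471  
South          925           975  

Highest: East / Widget A = $1471

East / Widget A = $1471


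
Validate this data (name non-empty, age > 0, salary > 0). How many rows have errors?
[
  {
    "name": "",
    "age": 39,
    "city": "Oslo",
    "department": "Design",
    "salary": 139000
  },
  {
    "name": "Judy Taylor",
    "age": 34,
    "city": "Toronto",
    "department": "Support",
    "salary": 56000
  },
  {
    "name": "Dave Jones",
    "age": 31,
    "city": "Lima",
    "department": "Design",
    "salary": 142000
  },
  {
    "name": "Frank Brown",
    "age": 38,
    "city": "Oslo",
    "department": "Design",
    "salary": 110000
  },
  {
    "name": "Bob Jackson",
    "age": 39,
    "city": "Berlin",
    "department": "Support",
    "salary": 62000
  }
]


Validating 5 records:
Rules: name non-empty, age > 0, salary > 0

  Row 1 (???): empty name
  Row 2 (Judy Taylor): OK
  Row 3 (Dave Jones): OK
  Row 4 (Frank Brown): OK
  Row 5 (Bob Jackson): OK

Total errors: 1

1 errors


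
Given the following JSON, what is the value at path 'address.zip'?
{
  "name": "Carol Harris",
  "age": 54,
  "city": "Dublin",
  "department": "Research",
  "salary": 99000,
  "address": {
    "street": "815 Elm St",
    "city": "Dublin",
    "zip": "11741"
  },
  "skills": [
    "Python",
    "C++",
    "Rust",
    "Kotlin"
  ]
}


Query: address.zip
Path: address -> zip
Value: 11741

11741


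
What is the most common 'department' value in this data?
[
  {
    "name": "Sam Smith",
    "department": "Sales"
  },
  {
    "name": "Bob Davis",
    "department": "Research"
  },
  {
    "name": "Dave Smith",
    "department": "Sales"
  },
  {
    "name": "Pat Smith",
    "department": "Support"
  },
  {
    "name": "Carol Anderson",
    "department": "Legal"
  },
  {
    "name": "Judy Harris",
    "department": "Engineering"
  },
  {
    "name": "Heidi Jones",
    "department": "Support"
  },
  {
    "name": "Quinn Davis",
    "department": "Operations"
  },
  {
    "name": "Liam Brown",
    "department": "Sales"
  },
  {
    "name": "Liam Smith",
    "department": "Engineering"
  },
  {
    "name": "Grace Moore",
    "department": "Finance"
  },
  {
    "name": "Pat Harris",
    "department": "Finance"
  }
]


Counting 'department' values across 12 records:

  Sales: 3 ###
  Support: 2 ##
  Engineering: 2 ##
  Finance: 2 ##
  Research: 1 #
  Legal: 1 #
  Operations: 1 #

Most common: Sales (3 times)

Sales (3 times)


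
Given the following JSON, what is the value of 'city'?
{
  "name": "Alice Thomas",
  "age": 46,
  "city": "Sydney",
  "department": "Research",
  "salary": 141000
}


Looking up field 'city'
Value: Sydney

Sydney


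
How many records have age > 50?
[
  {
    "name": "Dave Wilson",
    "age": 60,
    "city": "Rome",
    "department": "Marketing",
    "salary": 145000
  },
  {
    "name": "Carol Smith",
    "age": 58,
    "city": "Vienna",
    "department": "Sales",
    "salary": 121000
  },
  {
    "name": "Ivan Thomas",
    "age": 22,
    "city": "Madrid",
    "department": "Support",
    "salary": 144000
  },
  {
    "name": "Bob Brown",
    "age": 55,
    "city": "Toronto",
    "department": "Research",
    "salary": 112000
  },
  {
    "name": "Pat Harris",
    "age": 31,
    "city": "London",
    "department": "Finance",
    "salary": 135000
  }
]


Data: 5 records
Condition: age > 50

Checking each record:
  Dave Wilson: 60 MATCH
  Carol Smith: 58 MATCH
  Ivan Thomas: 22
  Bob Brown: 55 MATCH
  Pat Harris: 31

Count: 3

3


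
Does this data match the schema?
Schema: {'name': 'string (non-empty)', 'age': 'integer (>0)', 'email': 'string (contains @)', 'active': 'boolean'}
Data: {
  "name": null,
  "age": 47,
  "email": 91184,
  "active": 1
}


Validating each field against schema:
  name: FAIL (null is not a string)
  age: OK (positive integer)
  email: FAIL (91184 is not a string)
  active: FAIL (1 is not a boolean)

Result: INVALID (3 errors: name, email, active)

INVALID (3 errors: name, email, active)


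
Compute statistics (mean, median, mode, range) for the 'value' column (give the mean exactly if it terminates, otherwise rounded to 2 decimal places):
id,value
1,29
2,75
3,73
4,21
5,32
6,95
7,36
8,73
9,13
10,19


Data: [29, 75, 73, 21, 32, 95, 36, 73, 13, 19]
Count: 10
Sum: 466
Mean: 466/10 = 46.6
Sorted: [13, 19, 21, 29, 32, 36, 73, 73, 75, 95]
Median: 34.0
Mode: 73 (2 times)
Range: 95 - 13 = 82
Min: 13, Max: 95

mean=46.6, median=34.0, mode=73, range=82


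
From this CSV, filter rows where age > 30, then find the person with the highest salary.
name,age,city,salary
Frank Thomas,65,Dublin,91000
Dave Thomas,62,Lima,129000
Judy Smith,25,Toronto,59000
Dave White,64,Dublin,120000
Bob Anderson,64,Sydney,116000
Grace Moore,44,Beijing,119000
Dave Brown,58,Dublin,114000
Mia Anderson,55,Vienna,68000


Filter: age > 30
Sort by: salary (descending)

Filtered records (7):
  Dave Thomas, age 62, salary $129000
  Dave White, age 64, salary $120000
  Grace Moore, age 44, salary $119000
  Bob Anderson, age 64, salary $116000
  Dave Brown, age 58, salary $114000
  Frank Thomas, age 65, salary $91000
  Mia Anderson, age 55, salary $68000

Highest salary: Dave Thomas ($129000)

Dave Thomas


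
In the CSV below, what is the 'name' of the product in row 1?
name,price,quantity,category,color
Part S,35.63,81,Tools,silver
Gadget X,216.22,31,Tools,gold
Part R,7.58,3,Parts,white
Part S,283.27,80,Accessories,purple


Query: Row 1 ('Part S'), column 'name'
Value: Part S

Part S


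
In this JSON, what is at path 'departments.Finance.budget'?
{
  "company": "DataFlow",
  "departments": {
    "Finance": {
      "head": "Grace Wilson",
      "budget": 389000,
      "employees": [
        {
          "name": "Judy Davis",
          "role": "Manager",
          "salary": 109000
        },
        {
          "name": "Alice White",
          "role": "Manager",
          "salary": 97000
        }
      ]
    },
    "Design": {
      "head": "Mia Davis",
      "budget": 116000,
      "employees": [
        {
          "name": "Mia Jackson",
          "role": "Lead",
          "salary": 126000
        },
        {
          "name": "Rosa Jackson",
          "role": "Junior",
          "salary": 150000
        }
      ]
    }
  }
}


Path: departments.Finance.budget

Navigate:
  -> departments
  -> Finance
  -> budget = 389000

389000


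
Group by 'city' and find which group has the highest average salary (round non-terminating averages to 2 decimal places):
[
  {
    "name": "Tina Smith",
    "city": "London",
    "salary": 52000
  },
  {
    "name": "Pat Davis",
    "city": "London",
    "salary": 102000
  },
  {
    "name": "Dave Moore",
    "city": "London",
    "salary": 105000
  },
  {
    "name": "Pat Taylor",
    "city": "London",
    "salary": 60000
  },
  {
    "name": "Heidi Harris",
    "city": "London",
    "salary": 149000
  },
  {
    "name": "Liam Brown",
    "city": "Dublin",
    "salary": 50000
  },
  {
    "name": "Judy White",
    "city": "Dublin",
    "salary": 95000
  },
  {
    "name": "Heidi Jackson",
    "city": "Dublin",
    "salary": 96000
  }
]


Group by: city

Groups:
  Dublin: 3 people, avg salary = 241000/3 ≈ $80333.33
  London: 5 people, avg salary = 468000/5 = $93600

Highest average salary: London ($93600)

London ($93600)


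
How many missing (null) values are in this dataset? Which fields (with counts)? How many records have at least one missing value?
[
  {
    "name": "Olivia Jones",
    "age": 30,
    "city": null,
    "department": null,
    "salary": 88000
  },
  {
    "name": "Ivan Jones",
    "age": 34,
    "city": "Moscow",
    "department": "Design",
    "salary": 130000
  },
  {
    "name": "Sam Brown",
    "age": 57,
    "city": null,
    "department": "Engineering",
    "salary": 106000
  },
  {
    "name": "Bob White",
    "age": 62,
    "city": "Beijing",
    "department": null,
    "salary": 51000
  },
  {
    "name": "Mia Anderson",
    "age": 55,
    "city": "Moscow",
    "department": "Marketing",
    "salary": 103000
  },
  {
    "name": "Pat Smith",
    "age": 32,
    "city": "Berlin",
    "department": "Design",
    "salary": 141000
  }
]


Checking for missing (null) values in 6 records:

  Olivia Jones: city, department
  Ivan Jones: complete
  Sam Brown: city
  Bob White: department
  Mia Anderson: complete
  Pat Smith: complete

Per field:
  name: 0 missing
  age: 0 missing
  city: 2 missing
  department: 2 missing
  salary: 0 missing

Total missing values: 4
Records with any missing: 3

4 missing values (city: 2, department: 2); 3 incomplete records


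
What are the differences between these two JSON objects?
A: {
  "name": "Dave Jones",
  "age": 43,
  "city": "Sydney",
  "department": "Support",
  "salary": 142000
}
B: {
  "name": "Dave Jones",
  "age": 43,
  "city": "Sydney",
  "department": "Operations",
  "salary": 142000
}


Comparing each field (in key order):
  name: same
  age: same
  city: same
  department: DIFFERENT
  salary: same
Differences:
  department: Support -> Operations

1 field(s) changed

1 change: department


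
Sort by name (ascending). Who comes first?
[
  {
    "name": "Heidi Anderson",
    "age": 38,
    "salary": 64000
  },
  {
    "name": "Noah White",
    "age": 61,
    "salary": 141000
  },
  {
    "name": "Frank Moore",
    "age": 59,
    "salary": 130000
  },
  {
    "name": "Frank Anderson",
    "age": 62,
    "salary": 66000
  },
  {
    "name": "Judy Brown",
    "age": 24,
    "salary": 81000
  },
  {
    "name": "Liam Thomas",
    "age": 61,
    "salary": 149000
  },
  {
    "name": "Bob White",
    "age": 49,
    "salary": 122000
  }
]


Sort by: name (ascending)

Sorted order:
  1. Bob White (name = Bob White)
  2. Frank Anderson (name = Frank Anderson)
  3. Frank Moore (name = Frank Moore)
  4. Heidi Anderson (name = Heidi Anderson)
  5. Judy Brown (name = Judy Brown)
  6. Liam Thomas (name = Liam Thomas)
  7. Noah White (name = Noah White)

First: Bob White

Bob White


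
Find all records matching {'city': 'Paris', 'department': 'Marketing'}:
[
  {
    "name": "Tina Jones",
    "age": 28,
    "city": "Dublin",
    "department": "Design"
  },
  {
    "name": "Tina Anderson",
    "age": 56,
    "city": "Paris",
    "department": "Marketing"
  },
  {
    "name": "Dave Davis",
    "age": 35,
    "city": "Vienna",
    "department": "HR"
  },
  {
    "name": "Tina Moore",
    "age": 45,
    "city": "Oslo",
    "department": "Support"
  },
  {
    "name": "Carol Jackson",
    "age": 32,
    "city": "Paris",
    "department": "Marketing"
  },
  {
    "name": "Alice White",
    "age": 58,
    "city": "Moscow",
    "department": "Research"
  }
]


Search criteria: {'city': 'Paris', 'department': 'Marketing'}

Checking 6 records:
  Tina Jones: {city: Dublin, department: Design}
  Tina Anderson: {city: Paris, department: Marketing} <-- MATCH
  Dave Davis: {city: Vienna, department: HR}
  Tina Moore: {city: Oslo, department: Support}
  Carol Jackson: {city: Paris, department: Marketing} <-- MATCH
  Alice White: {city: Moscow, department: Research}

Matches: ["Tina Anderson", "Carol Jackson"]

["Tina Anderson", "Carol Jackson"]


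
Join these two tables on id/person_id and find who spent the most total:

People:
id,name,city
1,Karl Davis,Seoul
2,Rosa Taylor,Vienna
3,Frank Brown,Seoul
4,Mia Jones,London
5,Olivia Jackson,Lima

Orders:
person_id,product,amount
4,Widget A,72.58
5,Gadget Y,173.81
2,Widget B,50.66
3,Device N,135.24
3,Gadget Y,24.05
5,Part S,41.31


Join on: people.id = orders.person_id

Joined rows:
  Mia Jones (London) bought Widget A for $72.58
  Olivia Jackson (Lima) bought Gadget Y for $173.81
  Rosa Taylor (Vienna) bought Widget B for $50.66
  Frank Brown (Seoul) bought Device N for $135.24
  Frank Brown (Seoul) bought Gadget Y for $24.05
  Olivia Jackson (Lima) bought Part S for $41.31

Total per person:
  Olivia Jackson: $215.12
  Frank Brown: $159.29
  Mia Jones: $72.58
  Rosa Taylor: $50.66

Top spender: Olivia Jackson ($215.12)

Olivia Jackson ($215.12)


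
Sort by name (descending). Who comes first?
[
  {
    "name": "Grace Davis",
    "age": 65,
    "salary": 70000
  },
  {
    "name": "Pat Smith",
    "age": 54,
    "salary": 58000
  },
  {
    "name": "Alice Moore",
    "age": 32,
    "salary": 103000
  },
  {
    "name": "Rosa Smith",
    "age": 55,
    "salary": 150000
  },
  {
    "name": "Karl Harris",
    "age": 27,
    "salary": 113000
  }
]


Sort by: name (descending)

Sorted order:
  1. Rosa Smith (name = Rosa Smith)
  2. Pat Smith (name = Pat Smith)
  3. Karl Harris (name = Karl Harris)
  4. Grace Davis (name = Grace Davis)
  5. Alice Moore (name = Alice Moore)

First: Rosa Smith

Rosa Smith


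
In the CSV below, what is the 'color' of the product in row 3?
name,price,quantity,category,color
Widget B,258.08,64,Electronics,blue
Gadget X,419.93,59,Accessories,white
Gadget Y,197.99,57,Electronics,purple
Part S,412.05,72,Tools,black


Query: Row 3 ('Gadget Y'), column 'color'
Value: purple

purple


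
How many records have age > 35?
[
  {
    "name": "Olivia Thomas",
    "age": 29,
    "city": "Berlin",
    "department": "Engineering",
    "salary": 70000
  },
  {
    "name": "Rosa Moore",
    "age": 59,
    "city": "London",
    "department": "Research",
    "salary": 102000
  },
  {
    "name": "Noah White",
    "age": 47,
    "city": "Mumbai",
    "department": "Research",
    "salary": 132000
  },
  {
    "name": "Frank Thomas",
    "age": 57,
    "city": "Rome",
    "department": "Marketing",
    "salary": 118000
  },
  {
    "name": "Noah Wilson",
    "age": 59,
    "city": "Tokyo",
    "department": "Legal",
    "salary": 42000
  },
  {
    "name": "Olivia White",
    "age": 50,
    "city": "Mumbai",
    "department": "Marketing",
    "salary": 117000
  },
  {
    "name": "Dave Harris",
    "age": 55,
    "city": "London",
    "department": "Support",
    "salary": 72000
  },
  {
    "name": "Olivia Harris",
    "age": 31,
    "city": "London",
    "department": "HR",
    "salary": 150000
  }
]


Data: 8 records
Condition: age > 35

Checking each record:
  Olivia Thomas: 29
  Rosa Moore: 59 MATCH
  Noah White: 47 MATCH
  Frank Thomas: 57 MATCH
  Noah Wilson: 59 MATCH
  Olivia White: 50 MATCH
  Dave Harris: 55 MATCH
  Olivia Harris: 31

Count: 6

6


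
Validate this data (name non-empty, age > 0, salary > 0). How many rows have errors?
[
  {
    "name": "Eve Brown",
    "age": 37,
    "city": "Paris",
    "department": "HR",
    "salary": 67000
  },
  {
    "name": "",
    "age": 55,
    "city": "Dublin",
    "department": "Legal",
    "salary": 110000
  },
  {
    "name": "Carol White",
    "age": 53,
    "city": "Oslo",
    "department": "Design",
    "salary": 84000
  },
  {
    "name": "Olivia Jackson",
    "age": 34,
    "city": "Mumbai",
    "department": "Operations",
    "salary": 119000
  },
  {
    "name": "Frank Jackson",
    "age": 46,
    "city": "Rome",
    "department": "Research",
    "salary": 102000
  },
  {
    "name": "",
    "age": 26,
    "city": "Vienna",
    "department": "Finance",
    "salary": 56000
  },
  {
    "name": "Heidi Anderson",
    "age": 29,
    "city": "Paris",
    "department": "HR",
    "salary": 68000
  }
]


Validating 7 records:
Rules: name non-empty, age > 0, salary > 0

  Row 1 (Eve Brown): OK
  Row 2 (???): empty name
  Row 3 (Carol White): OK
  Row 4 (Olivia Jackson): OK
  Row 5 (Frank Jackson): OK
  Row 6 (???): empty name
  Row 7 (Heidi Anderson): OK

Total errors: 2

2 errors


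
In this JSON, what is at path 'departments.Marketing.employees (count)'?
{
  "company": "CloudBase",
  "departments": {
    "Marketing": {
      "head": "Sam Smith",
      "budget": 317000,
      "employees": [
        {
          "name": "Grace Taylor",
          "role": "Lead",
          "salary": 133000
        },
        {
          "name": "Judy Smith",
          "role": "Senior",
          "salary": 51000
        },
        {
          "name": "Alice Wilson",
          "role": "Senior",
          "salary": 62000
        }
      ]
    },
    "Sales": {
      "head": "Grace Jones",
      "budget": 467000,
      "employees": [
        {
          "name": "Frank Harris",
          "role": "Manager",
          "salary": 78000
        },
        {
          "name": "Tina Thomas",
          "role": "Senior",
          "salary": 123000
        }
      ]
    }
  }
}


Path: departments.Marketing.employees (count)

Navigate:
  -> departments
  -> Marketing
  -> employees (array, length 3)

3


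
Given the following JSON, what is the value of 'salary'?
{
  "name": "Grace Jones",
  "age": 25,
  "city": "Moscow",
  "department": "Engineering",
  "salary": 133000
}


Looking up field 'salary'
Value: 133000

133000


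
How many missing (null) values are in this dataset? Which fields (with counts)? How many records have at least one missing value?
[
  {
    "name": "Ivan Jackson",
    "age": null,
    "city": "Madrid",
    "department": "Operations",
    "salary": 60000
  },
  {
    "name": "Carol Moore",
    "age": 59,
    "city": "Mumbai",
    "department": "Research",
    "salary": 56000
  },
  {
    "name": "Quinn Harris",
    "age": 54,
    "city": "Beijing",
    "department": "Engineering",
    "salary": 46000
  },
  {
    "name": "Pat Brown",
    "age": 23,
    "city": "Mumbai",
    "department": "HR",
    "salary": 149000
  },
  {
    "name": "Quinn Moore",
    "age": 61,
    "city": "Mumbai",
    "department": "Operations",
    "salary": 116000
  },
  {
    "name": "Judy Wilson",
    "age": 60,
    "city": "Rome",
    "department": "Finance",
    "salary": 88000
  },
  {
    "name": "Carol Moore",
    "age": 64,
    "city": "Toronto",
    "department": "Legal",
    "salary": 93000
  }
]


Checking for missing (null) values in 7 records:

  Ivan Jackson: age
  Carol Moore: complete
  Quinn Harris: complete
  Pat Brown: complete
  Quinn Moore: complete
  Judy Wilson: complete
  Carol Moore: complete

Per field:
  name: 0 missing
  age: 1 missing
  city: 0 missing
  department: 0 missing
  salary: 0 missing

Total missing values: 1
Records with any missing: 1

1 missing values (age: 1); 1 incomplete records


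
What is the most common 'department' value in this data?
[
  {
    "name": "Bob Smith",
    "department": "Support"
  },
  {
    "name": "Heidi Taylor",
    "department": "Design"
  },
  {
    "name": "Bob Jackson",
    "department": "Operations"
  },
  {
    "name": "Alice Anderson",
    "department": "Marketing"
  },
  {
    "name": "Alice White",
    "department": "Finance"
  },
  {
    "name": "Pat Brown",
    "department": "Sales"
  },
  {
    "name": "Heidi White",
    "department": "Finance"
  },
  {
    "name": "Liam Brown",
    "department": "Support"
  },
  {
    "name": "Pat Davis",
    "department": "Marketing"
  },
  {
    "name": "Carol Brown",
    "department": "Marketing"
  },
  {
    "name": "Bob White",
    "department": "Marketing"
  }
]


Counting 'department' values across 11 records:

  Marketing: 4 ####
  Support: 2 ##
  Finance: 2 ##
  Design: 1 #
  Operations: 1 #
  Sales: 1 #

Most common: Marketing (4 times)

Marketing (4 times)


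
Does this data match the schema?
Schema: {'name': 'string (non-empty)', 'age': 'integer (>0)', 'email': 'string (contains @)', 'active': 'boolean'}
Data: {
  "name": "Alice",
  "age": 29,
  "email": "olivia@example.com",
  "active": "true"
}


Validating each field against schema:
  name: OK (non-empty string)
  age: OK (positive integer)
  email: OK (string with @)
  active: FAIL ("true" is not a boolean)

Result: INVALID (1 error: active)

INVALID (1 error: active)


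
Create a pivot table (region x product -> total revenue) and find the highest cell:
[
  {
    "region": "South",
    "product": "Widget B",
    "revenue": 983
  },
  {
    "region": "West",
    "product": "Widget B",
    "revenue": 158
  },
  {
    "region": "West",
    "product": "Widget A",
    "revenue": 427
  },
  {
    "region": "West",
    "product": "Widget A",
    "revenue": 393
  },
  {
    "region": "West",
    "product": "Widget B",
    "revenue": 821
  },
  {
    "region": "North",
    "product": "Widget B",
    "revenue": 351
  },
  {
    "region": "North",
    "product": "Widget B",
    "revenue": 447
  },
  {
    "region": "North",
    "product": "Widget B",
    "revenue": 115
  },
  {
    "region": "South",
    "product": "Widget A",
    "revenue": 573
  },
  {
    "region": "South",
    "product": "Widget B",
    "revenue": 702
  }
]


Pivot: region (rows) x product (columns) -> total revenue

     Widget A      Widget B    
North            0           913  
South          573          1685  
West           820           979  

Highest: South / Widget B = $1685

South / Widget B = $1685


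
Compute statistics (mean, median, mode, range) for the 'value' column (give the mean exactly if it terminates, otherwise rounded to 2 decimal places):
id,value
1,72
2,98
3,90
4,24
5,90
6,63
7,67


Data: [72, 98, 90, 24, 90, 63, 67]
Count: 7
Sum: 504
Mean: 504/7 = 72
Sorted: [24, 63, 67, 72, 90, 90, 98]
Median: 72.0
Mode: 90 (2 times)
Range: 98 - 24 = 74
Min: 24, Max: 98

mean=72, median=72.0, mode=90, range=74


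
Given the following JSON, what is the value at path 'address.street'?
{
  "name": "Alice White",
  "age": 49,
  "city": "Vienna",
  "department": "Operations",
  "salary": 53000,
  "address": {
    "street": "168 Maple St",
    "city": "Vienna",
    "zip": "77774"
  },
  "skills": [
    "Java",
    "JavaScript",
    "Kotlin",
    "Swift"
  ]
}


Query: address.street
Path: address -> street
Value: 168 Maple St

168 Maple St


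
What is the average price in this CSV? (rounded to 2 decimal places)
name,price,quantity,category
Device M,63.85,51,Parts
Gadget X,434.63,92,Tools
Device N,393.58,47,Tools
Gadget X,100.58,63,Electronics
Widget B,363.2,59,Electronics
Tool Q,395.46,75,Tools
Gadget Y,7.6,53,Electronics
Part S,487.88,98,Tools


Computing average price:
Values: [63.85, 434.63, 393.58, 100.58, 363.2, 395.46, 7.6, 487.88]
Sum = 2246.78
Count = 8
Average = 2246.78/8 = 280.8475 exactly -> 280.85 (rounded half-up to 2 decimal places)

280.85


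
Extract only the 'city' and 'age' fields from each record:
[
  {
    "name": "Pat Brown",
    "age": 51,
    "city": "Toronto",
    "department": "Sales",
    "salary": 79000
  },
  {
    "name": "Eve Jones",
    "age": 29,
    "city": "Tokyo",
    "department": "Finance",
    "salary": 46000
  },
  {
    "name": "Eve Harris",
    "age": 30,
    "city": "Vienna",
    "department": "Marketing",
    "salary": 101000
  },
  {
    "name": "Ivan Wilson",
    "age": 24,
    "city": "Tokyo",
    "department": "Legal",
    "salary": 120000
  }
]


Original: 4 records with fields: name, age, city, department, salary
Keep: ['city', 'age']
Drop: ['name', 'department', 'salary']
Result: 4 records, 2 fields each

[
  {
    "city": "Toronto",
    "age": 51
  },
  {
    "city": "Tokyo",
    "age": 29
  },
  {
    "city": "Vienna",
    "age": 30
  },
  {
    "city": "Tokyo",
    "age": 24
  }
]


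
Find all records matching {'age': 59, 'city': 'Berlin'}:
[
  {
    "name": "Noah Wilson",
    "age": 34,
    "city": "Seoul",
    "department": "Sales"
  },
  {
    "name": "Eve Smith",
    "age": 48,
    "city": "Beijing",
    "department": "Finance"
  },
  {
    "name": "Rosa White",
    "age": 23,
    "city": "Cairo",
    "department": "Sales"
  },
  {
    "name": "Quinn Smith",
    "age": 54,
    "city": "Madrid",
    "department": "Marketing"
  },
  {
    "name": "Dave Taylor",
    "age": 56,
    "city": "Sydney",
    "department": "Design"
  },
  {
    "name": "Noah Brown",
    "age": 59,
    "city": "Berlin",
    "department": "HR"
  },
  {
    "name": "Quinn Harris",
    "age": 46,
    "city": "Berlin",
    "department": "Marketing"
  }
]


Search criteria: {'age': 59, 'city': 'Berlin'}

Checking 7 records:
  Noah Wilson: {age: 34, city: Seoul}
  Eve Smith: {age: 48, city: Beijing}
  Rosa White: {age: 23, city: Cairo}
  Quinn Smith: {age: 54, city: Madrid}
  Dave Taylor: {age: 56, city: Sydney}
  Noah Brown: {age: 59, city: Berlin} <-- MATCH
  Quinn Harris: {age: 46, city: Berlin}

Matches: ["Noah Brown"]

["Noah Brown"]


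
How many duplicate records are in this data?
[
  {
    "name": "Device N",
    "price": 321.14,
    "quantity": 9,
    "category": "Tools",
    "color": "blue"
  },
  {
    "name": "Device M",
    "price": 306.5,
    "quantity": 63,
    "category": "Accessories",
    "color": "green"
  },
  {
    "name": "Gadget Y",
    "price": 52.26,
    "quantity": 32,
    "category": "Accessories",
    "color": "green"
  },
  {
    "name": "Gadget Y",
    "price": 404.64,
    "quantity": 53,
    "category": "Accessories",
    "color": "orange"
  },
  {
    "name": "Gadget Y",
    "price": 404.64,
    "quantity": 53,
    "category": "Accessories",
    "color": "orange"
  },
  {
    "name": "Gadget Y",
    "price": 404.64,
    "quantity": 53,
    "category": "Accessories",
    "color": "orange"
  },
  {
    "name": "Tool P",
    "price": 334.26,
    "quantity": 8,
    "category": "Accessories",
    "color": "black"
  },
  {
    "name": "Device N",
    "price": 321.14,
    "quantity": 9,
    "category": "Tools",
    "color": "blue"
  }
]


Checking 8 records for duplicates:

  Row 1: Device N ($321.14, qty 9)
  Row 2: Device M ($306.5, qty 63)
  Row 3: Gadget Y ($52.26, qty 32)
  Row 4: Gadget Y ($404.64, qty 53)
  Row 5: Gadget Y ($404.64, qty 53) <-- DUPLICATE
  Row 6: Gadget Y ($404.64, qty 53) <-- DUPLICATE
  Row 7: Tool P ($334.26, qty 8)
  Row 8: Device N ($321.14, qty 9) <-- DUPLICATE

Duplicates found: 3
Unique records: 5

3 duplicates, 5 unique


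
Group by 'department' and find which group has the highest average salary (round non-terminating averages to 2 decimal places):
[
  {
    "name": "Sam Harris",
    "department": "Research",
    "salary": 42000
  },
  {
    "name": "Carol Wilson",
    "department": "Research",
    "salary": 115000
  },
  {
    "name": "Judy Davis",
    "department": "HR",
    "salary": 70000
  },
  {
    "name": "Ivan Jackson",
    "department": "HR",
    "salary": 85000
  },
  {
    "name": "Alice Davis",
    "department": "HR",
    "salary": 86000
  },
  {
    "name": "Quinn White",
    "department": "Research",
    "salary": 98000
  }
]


Group by: department

Groups:
  HR: 3 people, avg salary = 241000/3 ≈ $80333.33
  Research: 3 people, avg salary = 255000/3 = $85000

Highest average salary: Research ($85000)

Research ($85000)


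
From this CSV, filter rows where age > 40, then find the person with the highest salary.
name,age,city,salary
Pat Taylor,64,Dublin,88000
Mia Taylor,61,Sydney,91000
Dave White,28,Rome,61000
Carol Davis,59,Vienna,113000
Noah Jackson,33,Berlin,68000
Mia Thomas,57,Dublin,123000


Filter: age > 40
Sort by: salary (descending)

Filtered records (4):
  Mia Thomas, age 57, salary $123000
  Carol Davis, age 59, salary $113000
  Mia Taylor, age 61, salary $91000
  Pat Taylor, age 64, salary $88000

Highest salary: Mia Thomas ($123000)

Mia Thomas


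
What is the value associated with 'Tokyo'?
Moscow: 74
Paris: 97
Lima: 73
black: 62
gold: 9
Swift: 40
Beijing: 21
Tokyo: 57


Looking up key 'Tokyo'
Value: 57

57


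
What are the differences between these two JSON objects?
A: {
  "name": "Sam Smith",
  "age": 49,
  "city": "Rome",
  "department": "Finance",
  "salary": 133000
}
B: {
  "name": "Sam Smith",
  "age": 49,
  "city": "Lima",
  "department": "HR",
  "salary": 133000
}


Comparing each field (in key order):
  name: same
  age: same
  city: DIFFERENT
  department: DIFFERENT
  salary: same
Differences:
  city: Rome -> Lima
  department: Finance -> HR

2 field(s) changed

2 changes: city, department


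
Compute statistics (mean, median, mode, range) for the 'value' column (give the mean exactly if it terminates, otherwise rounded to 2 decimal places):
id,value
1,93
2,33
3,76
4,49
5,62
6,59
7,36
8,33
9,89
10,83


Data: [93, 33, 76, 49, 62, 59, 36, 33, 89, 83]
Count: 10
Sum: 613
Mean: 613/10 = 61.3
Sorted: [33, 33, 36, 49, 59, 62, 76, 83, 89, 93]
Median: 60.5
Mode: 33 (2 times)
Range: 93 - 33 = 60
Min: 33, Max: 93

mean=61.3, median=60.5, mode=33, range=60


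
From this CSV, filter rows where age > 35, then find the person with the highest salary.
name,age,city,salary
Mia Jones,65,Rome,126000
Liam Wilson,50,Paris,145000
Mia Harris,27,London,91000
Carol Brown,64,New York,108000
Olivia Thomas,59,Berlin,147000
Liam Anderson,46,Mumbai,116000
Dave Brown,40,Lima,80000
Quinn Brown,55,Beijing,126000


Filter: age > 35
Sort by: salary (descending)

Filtered records (7):
  Olivia Thomas, age 59, salary $147000
  Liam Wilson, age 50, salary $145000
  Mia Jones, age 65, salary $126000
  Quinn Brown, age 55, salary $126000
  Liam Anderson, age 46, salary $116000
  Carol Brown, age 64, salary $108000
  Dave Brown, age 40, salary $80000

Highest salary: Olivia Thomas ($147000)

Olivia Thomas


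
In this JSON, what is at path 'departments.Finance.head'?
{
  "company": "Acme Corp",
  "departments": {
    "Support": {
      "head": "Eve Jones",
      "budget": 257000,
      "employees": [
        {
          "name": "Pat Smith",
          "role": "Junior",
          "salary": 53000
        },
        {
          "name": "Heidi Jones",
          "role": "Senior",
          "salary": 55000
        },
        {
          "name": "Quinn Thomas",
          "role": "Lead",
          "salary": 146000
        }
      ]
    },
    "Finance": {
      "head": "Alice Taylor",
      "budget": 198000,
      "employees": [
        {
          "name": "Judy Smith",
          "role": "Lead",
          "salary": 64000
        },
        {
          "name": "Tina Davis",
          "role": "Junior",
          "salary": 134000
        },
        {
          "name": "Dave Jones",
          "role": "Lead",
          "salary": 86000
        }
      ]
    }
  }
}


Path: departments.Finance.head

Navigate:
  -> departments
  -> Finance
  -> head = 'Alice Taylor'

Alice Taylor


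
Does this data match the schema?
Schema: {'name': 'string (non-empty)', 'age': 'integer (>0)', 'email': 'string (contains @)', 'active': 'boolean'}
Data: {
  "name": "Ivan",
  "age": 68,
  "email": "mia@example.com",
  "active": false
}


Validating each field against schema:
  name: OK (non-empty string)
  age: OK (positive integer)
  email: OK (string with @)
  active: OK (boolean)

Result: VALID

VALID


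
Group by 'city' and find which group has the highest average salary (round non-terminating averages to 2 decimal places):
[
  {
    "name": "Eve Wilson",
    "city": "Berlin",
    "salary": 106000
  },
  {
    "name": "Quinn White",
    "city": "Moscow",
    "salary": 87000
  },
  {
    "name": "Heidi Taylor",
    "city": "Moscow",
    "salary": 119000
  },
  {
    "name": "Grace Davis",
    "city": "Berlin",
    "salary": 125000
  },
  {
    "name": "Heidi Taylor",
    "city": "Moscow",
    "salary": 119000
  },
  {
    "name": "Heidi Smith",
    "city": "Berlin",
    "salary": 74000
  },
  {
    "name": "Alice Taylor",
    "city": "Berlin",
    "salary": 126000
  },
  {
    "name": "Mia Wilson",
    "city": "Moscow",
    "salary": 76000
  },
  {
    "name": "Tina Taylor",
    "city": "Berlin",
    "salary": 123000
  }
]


Group by: city

Groups:
  Berlin: 5 people, avg salary = 554000/5 = $110800
  Moscow: 4 people, avg salary = 401000/4 = $100250

Highest average salary: Berlin ($110800)

Berlin ($110800)


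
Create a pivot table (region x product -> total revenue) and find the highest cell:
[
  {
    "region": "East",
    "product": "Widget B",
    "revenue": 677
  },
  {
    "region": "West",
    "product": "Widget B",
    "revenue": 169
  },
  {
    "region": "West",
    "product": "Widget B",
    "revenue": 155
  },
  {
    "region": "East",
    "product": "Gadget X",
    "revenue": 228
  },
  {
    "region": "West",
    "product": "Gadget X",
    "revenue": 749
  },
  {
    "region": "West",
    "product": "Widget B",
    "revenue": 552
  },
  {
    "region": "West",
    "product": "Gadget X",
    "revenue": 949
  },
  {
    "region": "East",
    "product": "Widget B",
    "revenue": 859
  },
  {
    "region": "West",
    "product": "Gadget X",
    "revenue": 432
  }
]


Pivot: region (rows) x product (columns) -> total revenue

     Gadget X      Widget B    
East           228          1536  
West          2130           876  

Highest: West / Gadget X = $2130

West / Gadget X = $2130


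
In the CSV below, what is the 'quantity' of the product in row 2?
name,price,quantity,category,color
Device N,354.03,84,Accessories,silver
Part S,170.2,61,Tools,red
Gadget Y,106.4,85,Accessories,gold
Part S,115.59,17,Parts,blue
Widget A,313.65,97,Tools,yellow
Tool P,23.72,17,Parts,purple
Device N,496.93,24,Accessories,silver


Query: Row 2 ('Part S'), column 'quantity'
Value: 61

61


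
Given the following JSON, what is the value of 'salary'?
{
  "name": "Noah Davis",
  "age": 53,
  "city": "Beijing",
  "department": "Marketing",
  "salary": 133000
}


Looking up field 'salary'
Value: 133000

133000


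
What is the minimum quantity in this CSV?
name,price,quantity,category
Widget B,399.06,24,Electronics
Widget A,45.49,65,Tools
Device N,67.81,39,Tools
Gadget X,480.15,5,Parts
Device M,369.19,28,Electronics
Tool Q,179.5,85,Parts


Computing minimum quantity:
Values: [24, 65, 39, 5, 28, 85]
Min = 5

5


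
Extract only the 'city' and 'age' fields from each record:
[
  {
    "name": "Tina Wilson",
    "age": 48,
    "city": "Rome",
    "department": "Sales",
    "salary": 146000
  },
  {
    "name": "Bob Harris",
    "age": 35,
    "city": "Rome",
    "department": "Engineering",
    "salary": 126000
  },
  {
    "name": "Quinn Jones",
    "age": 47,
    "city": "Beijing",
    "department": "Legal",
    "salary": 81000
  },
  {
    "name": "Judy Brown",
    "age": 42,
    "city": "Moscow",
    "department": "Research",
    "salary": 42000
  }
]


Original: 4 records with fields: name, age, city, department, salary
Keep: ['city', 'age']
Drop: ['name', 'department', 'salary']
Result: 4 records, 2 fields each

[
  {
    "city": "Rome",
    "age": 48
  },
  {
    "city": "Rome",
    "age": 35
  },
  {
    "city": "Beijing",
    "age": 47
  },
  {
    "city": "Moscow",
    "age": 42
  }
]


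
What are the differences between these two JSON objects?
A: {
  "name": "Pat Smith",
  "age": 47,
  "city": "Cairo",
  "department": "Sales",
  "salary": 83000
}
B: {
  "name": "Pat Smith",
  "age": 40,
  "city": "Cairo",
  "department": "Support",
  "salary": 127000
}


Comparing each field (in key order):
  name: same
  age: DIFFERENT
  city: same
  department: DIFFERENT
  salary: DIFFERENT
Differences:
  age: 47 -> 40
  department: Sales -> Support
  salary: 83000 -> 127000

3 field(s) changed

3 changes: age, department, salary


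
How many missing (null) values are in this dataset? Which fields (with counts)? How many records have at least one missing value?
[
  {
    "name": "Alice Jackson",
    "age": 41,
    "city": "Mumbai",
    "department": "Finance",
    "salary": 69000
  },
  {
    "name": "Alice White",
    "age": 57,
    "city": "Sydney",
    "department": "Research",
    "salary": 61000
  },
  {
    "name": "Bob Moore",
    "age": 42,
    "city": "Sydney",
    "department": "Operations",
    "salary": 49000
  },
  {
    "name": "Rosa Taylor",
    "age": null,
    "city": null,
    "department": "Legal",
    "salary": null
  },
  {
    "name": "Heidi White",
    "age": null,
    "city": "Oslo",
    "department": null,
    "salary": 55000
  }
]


Checking for missing (null) values in 5 records:

  Alice Jackson: complete
  Alice White: complete
  Bob Moore: complete
  Rosa Taylor: age, city, salary
  Heidi White: age, department

Per field:
  name: 0 missing
  age: 2 missing
  city: 1 missing
  department: 1 missing
  salary: 1 missing

Total missing values: 5
Records with any missing: 2

5 missing values (age: 2, city: 1, department: 1, salary: 1); 2 incomplete records


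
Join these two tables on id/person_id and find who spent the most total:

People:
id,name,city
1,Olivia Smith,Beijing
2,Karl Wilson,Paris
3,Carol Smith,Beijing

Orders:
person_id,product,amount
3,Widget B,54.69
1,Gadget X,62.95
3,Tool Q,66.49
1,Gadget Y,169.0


Join on: people.id = orders.person_id

Joined rows:
  Carol Smith (Beijing) bought Widget B for $54.69
  Olivia Smith (Beijing) bought Gadget X for $62.95
  Carol Smith (Beijing) bought Tool Q for $66.49
  Olivia Smith (Beijing) bought Gadget Y for $169.0

Total per person:
  Olivia Smith: $231.95
  Carol Smith: $121.18

Top spender: Olivia Smith ($231.95)

Olivia Smith ($231.95)
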